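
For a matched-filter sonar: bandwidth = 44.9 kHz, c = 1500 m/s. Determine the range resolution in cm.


dR = c/(2*BW) = 1500 / (2 * 44.9e3) = 0.0167 m = 1.67 cm

1.67 cm


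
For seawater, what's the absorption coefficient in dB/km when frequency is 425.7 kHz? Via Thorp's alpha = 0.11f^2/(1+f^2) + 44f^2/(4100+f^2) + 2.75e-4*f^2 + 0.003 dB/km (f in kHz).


f^2 = 181220.49
alpha = 0.11*181220.49/(1+181220.49) + 44*181220.49/(4100+181220.49) + 2.75e-4*181220.49 + 0.003 = 92.975

92.975 dB/km


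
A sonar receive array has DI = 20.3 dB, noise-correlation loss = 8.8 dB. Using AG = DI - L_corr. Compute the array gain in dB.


11.5 dB


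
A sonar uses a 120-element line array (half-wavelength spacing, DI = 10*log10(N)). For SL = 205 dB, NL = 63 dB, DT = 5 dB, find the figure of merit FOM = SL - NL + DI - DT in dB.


Step 1: DI = 10*log10(120) = 20.79 dB
Step 2: FOM = SL - NL + DI - DT = 205 - 63 + 20.79 - 5 = 157.79

157.79 dB


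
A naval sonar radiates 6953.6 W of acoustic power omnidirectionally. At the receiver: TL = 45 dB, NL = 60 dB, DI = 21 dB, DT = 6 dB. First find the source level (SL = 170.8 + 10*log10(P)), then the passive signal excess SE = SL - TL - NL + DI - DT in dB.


Step 1: SL = 170.8 + 10*log10(6953.6) = 209.22 dB
Step 2: SE = SL - TL - NL + DI - DT = 209.22 - 45 - 60 + 21 - 6 = 119.22

119.22 dB


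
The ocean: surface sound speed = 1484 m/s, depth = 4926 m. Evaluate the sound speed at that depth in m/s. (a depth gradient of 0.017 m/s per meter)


c = 1484 + 0.017 * 4926 = 1567.742

1567.742 m/s


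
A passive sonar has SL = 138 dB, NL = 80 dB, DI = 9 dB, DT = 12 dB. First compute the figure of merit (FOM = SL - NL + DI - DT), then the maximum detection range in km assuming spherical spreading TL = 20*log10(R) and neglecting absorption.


Step 1: FOM = SL - NL + DI - DT = 138 - 80 + 9 - 12 = 55 dB
Step 2: at max range FOM = TL = 20*log10(R), so R = 10^(55/20) = 562.34 m = 0.56 km

0.56 km


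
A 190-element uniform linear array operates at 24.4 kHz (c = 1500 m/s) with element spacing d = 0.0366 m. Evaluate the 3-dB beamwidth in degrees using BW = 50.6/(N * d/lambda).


Step 1: lambda = 1500/24400 = 0.06148 m
Step 2: d/lambda = 0.0366/0.06148 = 0.5953
Step 3: BW = 50.6/(N * d/lambda) = 50.6/(190 * 0.5953) = 0.45

0.45 deg


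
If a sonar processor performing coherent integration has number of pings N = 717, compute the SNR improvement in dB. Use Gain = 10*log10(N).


Gain = 10*log10(717) = 28.56

28.56 dB


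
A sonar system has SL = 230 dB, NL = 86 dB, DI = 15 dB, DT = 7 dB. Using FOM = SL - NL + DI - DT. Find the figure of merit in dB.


152 dB


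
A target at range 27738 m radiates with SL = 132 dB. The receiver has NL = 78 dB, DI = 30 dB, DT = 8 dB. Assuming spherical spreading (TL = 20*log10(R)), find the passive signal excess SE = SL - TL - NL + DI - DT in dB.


-12.86 dB


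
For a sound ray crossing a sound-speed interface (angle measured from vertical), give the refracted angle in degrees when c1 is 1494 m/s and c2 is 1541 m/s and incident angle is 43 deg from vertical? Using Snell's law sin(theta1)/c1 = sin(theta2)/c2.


sin(theta2) = (c2/c1)*sin(theta1) = (1541/1494)*sin(43 deg) = 0.70345
theta2 = arcsin(0.70345) = 44.7

44.7 deg


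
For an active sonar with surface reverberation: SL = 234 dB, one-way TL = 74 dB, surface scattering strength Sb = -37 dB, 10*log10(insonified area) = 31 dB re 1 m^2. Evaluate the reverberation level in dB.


80 dB


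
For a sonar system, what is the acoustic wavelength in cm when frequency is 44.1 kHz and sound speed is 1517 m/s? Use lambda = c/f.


lambda = c/f = 1517 / 44100 = 0.0344 m = 3.44 cm

3.44 cm


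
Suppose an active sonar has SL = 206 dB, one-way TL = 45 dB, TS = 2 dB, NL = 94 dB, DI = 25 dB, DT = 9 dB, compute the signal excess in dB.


SE = SL - 2*TL + TS - NL + DI - DT = 206 - 2*45 + (2) - 94 + 25 - 9 = 40

40 dB


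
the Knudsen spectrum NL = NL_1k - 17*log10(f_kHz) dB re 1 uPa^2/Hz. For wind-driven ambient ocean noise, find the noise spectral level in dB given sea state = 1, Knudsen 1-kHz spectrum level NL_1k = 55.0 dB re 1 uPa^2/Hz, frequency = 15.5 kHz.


NL = NL_1k - 17*log10(f_kHz) = 55.0 - 17*log10(15.5) = 55.0 - (20.24) = 34.76

34.76 dB


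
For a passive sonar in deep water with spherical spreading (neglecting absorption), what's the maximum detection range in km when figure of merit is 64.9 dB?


At max range FOM = TL, so 20*log10(R) = 64.9
R = 10^(64.9/20) = 1757.92 m = 1.76 km

1.76 km


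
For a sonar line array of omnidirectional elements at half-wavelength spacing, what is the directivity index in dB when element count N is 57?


DI = 10*log10(57) = 17.56

17.56 dB


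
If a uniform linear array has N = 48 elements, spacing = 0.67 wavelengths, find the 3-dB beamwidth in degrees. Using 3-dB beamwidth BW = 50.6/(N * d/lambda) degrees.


1.57 deg


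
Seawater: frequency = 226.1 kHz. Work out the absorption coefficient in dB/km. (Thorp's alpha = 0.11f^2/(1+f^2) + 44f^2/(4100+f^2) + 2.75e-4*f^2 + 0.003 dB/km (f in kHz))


f^2 = 51121.21
alpha = 0.11*51121.21/(1+51121.21) + 44*51121.21/(4100+51121.21) + 2.75e-4*51121.21 + 0.003 = 54.904

54.904 dB/km


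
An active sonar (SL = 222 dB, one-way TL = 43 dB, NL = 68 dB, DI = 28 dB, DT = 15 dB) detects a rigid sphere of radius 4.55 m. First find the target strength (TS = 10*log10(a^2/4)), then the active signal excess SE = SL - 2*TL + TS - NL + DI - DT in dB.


Step 1: TS = 10*log10(4.55^2/4) = 7.14 dB
Step 2: SE = SL - 2*TL + TS - NL + DI - DT = 222 - 2*43 + (7.14) - 68 + 28 - 15 = 88.14

88.14 dB


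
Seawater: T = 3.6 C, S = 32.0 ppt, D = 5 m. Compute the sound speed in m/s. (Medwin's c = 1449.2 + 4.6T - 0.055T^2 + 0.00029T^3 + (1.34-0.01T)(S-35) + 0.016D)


c = 1449.2 + 4.6*3.6 - 0.055*3.6^2 + 0.00029*3.6^3 + (1.34 - 0.01*3.6)*(32.0 - 35) + 0.016*5 = 1461.23

1461.23 m/s


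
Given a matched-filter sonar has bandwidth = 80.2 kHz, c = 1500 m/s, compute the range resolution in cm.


dR = c/(2*BW) = 1500 / (2 * 80.2e3) = 0.0094 m = 0.94 cm

0.94 cm


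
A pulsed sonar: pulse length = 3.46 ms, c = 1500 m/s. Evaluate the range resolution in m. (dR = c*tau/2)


dR = c*tau/2 = 1500 * 3.46e-3 / 2 = 2.595

2.595 m


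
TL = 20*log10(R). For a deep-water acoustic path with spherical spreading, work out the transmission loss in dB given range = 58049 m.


95.28 dB


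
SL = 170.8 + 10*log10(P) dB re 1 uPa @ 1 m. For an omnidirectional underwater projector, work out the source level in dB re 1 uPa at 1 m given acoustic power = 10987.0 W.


211.21 dB


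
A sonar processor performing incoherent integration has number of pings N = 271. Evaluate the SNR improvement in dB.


Gain = 5*log10(271) = 12.16

12.16 dB


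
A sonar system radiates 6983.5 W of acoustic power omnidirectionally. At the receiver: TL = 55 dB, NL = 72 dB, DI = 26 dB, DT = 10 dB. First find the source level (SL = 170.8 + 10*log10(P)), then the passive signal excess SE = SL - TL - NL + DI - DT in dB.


Step 1: SL = 170.8 + 10*log10(6983.5) = 209.24 dB
Step 2: SE = SL - TL - NL + DI - DT = 209.24 - 55 - 72 + 26 - 10 = 98.24

98.24 dB


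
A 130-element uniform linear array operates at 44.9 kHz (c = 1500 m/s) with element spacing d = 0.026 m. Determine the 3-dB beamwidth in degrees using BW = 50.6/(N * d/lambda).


Step 1: lambda = 1500/44900 = 0.03341 m
Step 2: d/lambda = 0.026/0.03341 = 0.7782
Step 3: BW = 50.6/(N * d/lambda) = 50.6/(130 * 0.7782) = 0.5

0.5 deg


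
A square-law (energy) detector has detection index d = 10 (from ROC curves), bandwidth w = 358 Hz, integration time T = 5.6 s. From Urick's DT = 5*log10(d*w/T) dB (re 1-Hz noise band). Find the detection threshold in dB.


DT = 5*log10(d*w/T) = 5*log10(10 * 358 / 5.6) = 5*log10(639.29) = 14.03

14.03 dB


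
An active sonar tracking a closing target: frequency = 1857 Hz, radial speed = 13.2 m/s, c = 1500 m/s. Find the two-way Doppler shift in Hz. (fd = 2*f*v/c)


fd = 2*f*v/c = 2 * 1857 * 13.2 / 1500 = 32.68

32.68 Hz


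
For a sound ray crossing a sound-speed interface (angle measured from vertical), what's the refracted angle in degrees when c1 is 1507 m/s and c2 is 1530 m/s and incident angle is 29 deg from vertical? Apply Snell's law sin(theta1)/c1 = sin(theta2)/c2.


sin(theta2) = (c2/c1)*sin(theta1) = (1530/1507)*sin(29 deg) = 0.49221
theta2 = arcsin(0.49221) = 29.49

29.49 deg


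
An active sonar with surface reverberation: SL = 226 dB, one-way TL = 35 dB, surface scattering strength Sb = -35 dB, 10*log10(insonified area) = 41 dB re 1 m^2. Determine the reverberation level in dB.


RL = SL - 2*TL + Sb + 10*log10(A) = 226 - 2*35 + (-35) + 41 = 162

162 dB


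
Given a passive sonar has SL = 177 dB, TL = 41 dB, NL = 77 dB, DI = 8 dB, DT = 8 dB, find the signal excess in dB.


SE = SL - TL - NL + DI - DT = 177 - 41 - 77 + 8 - 8 = 59

59 dB


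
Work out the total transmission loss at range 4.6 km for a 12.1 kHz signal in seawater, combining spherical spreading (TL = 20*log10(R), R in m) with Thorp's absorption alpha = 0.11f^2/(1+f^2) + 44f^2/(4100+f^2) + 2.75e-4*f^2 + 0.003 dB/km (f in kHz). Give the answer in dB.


80.94 dB


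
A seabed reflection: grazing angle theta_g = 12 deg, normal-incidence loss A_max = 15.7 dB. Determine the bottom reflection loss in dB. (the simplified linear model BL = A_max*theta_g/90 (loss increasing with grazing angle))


BL = A_max * theta_g / 90 = 15.7 * 12 / 90 = 2.09

2.09 dB


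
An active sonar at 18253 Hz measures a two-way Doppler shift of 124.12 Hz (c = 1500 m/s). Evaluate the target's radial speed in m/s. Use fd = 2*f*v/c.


From fd = 2*f*v/c, v = c*fd/(2*f) = 1500 * 124.12 / (2*18253) = 5.1

5.1 m/s


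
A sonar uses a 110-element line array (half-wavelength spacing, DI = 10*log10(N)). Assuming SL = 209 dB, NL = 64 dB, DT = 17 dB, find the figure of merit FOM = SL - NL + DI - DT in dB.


Step 1: DI = 10*log10(110) = 20.41 dB
Step 2: FOM = SL - NL + DI - DT = 209 - 64 + 20.41 - 17 = 148.41

148.41 dB


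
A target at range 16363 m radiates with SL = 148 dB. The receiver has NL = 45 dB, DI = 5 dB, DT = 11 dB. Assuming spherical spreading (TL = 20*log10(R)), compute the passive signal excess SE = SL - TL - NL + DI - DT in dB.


Step 1: TL = 20*log10(16363) = 84.28 dB
Step 2: SE = 148 - 84.28 - 45 + 5 - 11 = 12.72

12.72 dB


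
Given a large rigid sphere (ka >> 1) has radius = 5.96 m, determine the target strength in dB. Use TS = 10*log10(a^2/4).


9.48 dB


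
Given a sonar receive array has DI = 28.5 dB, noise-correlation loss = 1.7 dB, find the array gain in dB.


26.8 dB


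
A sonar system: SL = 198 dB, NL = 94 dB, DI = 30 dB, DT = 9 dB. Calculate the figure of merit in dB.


FOM = SL - NL + DI - DT = 198 - 94 + 30 - 9 = 125

125 dB


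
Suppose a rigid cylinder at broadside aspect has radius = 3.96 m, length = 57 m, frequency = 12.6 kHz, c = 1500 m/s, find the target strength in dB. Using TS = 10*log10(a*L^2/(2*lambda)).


lambda = 1500/12600 = 0.11905 m
TS = 10*log10(3.96*57^2/(2*0.11905)) = 47.33

47.33 dB


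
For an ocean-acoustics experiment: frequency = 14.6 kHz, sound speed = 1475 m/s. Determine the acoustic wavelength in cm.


lambda = c/f = 1475 / 14600 = 0.101 m = 10.1 cm

10.1 cm


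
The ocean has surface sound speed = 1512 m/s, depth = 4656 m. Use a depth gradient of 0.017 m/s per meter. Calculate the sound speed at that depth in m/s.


1591.152 m/s


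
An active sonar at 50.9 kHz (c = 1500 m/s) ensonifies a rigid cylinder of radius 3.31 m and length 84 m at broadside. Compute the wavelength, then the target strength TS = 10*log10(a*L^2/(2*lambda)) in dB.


Step 1: lambda = c/f = 1500/50900 = 0.02947 m
Step 2: TS = 10*log10(a*L^2/(2*lambda)) = 10*log10(3.31*84^2/(2*0.02947)) = 55.98

55.98 dB


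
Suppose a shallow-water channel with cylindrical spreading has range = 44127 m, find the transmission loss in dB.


TL = 10*log10(44127) = 46.45

46.45 dB


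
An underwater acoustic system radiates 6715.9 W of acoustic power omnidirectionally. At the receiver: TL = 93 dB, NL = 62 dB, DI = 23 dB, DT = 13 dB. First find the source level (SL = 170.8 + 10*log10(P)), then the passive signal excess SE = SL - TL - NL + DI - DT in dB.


Step 1: SL = 170.8 + 10*log10(6715.9) = 209.07 dB
Step 2: SE = SL - TL - NL + DI - DT = 209.07 - 93 - 62 + 23 - 13 = 64.07

64.07 dB


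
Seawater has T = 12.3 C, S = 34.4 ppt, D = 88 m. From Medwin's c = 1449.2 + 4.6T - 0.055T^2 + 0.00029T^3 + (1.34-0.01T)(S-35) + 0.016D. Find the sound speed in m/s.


c = 1449.2 + 4.6*12.3 - 0.055*12.3^2 + 0.00029*12.3^3 + (1.34 - 0.01*12.3)*(34.4 - 35) + 0.016*88 = 1498.68

1498.68 m/s


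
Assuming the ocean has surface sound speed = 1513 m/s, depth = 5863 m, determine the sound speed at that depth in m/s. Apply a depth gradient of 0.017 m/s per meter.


c = 1513 + 0.017 * 5863 = 1612.671

1612.671 m/s


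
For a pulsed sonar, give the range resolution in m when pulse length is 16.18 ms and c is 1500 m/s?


dR = c*tau/2 = 1500 * 16.18e-3 / 2 = 12.135

12.135 m


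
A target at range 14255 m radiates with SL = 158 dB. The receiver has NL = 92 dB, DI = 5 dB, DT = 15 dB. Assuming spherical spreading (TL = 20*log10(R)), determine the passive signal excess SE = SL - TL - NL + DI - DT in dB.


Step 1: TL = 20*log10(14255) = 83.08 dB
Step 2: SE = 158 - 83.08 - 92 + 5 - 15 = -27.08

-27.08 dB


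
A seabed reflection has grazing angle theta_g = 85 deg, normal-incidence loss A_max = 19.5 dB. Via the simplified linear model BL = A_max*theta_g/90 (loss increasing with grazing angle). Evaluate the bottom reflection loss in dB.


BL = A_max * theta_g / 90 = 19.5 * 85 / 90 = 18.42

18.42 dB


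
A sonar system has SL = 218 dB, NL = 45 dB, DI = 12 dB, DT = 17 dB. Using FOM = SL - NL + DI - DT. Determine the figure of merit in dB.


168 dB


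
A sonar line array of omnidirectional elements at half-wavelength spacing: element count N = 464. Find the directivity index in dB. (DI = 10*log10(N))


DI = 10*log10(464) = 26.67

26.67 dB


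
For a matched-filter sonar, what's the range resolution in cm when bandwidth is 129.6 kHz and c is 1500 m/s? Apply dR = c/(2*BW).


dR = c/(2*BW) = 1500 / (2 * 129.6e3) = 0.0058 m = 0.58 cm

0.58 cm


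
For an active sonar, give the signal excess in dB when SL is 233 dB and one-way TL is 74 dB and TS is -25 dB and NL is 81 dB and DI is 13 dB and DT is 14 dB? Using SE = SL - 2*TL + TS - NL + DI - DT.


SE = SL - 2*TL + TS - NL + DI - DT = 233 - 2*74 + (-25) - 81 + 13 - 14 = -22

-22 dB


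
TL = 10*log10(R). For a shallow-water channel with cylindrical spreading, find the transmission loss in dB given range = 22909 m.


TL = 10*log10(22909) = 43.6

43.6 dB


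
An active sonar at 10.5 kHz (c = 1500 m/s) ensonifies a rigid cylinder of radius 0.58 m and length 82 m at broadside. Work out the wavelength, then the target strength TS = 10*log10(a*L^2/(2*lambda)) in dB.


Step 1: lambda = c/f = 1500/10500 = 0.14286 m
Step 2: TS = 10*log10(a*L^2/(2*lambda)) = 10*log10(0.58*82^2/(2*0.14286)) = 41.35

41.35 dB


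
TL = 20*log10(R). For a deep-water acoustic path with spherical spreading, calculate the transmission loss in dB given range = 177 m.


44.96 dB


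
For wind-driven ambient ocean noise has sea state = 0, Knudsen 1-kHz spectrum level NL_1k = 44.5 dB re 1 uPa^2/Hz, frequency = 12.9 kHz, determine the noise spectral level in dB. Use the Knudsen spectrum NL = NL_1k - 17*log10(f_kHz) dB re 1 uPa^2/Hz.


NL = NL_1k - 17*log10(f_kHz) = 44.5 - 17*log10(12.9) = 44.5 - (18.88) = 25.62

25.62 dB


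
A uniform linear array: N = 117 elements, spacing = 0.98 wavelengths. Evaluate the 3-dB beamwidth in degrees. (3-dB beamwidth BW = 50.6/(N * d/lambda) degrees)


BW = 50.6 / (117 * 0.98) = 50.6 / 114.66 = 0.44

0.44 deg


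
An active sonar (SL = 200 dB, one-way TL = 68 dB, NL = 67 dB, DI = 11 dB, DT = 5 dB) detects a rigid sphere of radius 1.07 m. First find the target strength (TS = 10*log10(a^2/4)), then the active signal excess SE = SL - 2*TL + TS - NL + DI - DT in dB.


Step 1: TS = 10*log10(1.07^2/4) = -5.43 dB
Step 2: SE = SL - 2*TL + TS - NL + DI - DT = 200 - 2*68 + (-5.43) - 67 + 11 - 5 = -2.43

-2.43 dB


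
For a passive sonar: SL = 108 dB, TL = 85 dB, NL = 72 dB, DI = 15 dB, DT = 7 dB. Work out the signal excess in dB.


SE = SL - TL - NL + DI - DT = 108 - 85 - 72 + 15 - 7 = -41

-41 dB


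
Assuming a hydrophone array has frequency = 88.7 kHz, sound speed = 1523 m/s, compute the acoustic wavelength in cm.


lambda = c/f = 1523 / 88700 = 0.0172 m = 1.72 cm

1.72 cm


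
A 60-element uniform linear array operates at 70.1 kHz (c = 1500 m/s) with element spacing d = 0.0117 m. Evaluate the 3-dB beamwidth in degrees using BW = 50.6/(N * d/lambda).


1.54 deg


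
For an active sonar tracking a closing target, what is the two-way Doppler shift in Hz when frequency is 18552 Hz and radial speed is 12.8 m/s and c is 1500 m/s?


fd = 2*f*v/c = 2 * 18552 * 12.8 / 1500 = 316.62

316.62 Hz


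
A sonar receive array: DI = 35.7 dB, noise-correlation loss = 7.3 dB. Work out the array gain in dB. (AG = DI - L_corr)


AG = DI - L_corr = 35.7 - 7.3 = 28.4

28.4 dB


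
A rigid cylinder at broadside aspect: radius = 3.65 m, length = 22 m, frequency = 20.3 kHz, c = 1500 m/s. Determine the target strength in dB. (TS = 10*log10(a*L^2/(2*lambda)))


lambda = 1500/20300 = 0.07389 m
TS = 10*log10(3.65*22^2/(2*0.07389)) = 40.78

40.78 dB


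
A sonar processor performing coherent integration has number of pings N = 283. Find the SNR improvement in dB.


Gain = 10*log10(283) = 24.52

24.52 dB


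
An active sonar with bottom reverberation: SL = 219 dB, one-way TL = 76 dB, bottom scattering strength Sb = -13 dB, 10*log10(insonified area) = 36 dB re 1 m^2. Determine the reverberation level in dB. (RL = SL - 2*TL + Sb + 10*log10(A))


RL = SL - 2*TL + Sb + 10*log10(A) = 219 - 2*76 + (-13) + 36 = 90

90 dB


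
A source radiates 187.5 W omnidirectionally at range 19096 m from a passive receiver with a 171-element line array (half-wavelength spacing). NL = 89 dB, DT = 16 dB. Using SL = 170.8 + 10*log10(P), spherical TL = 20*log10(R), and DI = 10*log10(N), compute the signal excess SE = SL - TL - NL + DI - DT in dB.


Step 1: SL = 170.8 + 10*log10(187.5) = 193.53 dB
Step 2: TL = 20*log10(19096) = 85.62 dB
Step 3: DI = 10*log10(171) = 22.33 dB
Step 4: SE = SL - TL - NL + DI - DT = 193.53 - 85.62 - 89 + 22.33 - 16 = 25.24

25.24 dB


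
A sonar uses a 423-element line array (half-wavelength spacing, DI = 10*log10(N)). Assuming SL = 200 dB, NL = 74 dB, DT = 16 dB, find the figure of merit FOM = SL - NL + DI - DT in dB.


136.26 dB


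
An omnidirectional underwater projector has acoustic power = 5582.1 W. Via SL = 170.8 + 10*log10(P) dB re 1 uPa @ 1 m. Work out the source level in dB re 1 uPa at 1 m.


SL = 170.8 + 10*log10(5582.1) = 170.8 + 37.47 = 208.27

208.27 dB


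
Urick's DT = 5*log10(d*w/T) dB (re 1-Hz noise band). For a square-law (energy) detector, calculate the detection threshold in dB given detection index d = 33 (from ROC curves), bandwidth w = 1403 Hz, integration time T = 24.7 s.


16.36 dB


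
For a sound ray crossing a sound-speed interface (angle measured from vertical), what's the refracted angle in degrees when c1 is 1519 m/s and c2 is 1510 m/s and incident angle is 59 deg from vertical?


sin(theta2) = (c2/c1)*sin(theta1) = (1510/1519)*sin(59 deg) = 0.85209
theta2 = arcsin(0.85209) = 58.44

58.44 deg


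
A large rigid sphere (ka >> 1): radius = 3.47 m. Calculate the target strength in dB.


TS = 10*log10(3.47^2 / 4) = 10*log10(3.010225) = 4.79

4.79 dB


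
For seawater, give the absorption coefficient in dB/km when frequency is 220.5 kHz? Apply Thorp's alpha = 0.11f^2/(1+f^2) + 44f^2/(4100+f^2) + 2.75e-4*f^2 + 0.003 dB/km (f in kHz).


54.062 dB/km


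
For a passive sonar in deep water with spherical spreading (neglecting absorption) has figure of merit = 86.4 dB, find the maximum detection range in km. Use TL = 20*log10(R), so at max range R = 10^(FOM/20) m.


At max range FOM = TL, so 20*log10(R) = 86.4
R = 10^(86.4/20) = 20892.96 m = 20.89 km

20.89 km


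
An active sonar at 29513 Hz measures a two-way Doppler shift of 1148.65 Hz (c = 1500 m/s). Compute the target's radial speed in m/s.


From fd = 2*f*v/c, v = c*fd/(2*f) = 1500 * 1148.65 / (2*29513) = 29.19

29.19 m/s


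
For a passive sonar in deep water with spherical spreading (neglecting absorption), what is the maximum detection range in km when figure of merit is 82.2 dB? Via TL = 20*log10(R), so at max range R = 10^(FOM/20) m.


12.88 km


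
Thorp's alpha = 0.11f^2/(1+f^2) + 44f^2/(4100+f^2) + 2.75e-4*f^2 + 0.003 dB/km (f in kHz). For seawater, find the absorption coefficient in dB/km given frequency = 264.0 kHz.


f^2 = 69696.0
alpha = 0.11*69696.0/(1+69696.0) + 44*69696.0/(4100+69696.0) + 2.75e-4*69696.0 + 0.003 = 60.835

60.835 dB/km


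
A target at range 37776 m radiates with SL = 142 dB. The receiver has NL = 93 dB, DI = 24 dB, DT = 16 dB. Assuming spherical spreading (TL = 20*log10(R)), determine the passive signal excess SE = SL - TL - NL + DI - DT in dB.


Step 1: TL = 20*log10(37776) = 91.54 dB
Step 2: SE = 142 - 91.54 - 93 + 24 - 16 = -34.54

-34.54 dB


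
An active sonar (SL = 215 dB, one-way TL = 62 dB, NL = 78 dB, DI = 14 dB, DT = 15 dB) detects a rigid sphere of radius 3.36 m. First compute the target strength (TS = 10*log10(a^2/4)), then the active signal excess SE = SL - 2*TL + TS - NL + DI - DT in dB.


Step 1: TS = 10*log10(3.36^2/4) = 4.51 dB
Step 2: SE = SL - 2*TL + TS - NL + DI - DT = 215 - 2*62 + (4.51) - 78 + 14 - 15 = 16.51

16.51 dB


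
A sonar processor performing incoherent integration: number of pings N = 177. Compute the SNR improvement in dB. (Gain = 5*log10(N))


11.24 dB


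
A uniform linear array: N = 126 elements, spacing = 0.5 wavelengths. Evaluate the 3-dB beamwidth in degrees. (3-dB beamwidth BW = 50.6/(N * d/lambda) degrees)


BW = 50.6 / (126 * 0.5) = 50.6 / 63.0 = 0.8

0.8 deg


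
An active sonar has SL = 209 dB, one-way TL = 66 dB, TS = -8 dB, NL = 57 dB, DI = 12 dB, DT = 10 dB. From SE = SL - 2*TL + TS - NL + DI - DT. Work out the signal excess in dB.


14 dB


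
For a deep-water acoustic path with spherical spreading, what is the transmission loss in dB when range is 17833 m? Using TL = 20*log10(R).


85.02 dB


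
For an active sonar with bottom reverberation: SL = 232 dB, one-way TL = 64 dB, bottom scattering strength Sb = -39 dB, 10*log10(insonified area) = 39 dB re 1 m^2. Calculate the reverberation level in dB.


104 dB


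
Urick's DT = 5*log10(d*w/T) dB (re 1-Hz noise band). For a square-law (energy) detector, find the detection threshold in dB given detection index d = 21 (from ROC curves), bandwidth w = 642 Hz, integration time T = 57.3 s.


DT = 5*log10(d*w/T) = 5*log10(21 * 642 / 57.3) = 5*log10(235.29) = 11.86

11.86 dB


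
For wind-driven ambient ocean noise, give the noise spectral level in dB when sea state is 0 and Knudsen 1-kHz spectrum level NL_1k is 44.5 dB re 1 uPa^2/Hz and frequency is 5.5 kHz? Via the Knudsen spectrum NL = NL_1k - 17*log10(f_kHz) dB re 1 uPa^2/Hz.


NL = NL_1k - 17*log10(f_kHz) = 44.5 - 17*log10(5.5) = 44.5 - (12.59) = 31.91

31.91 dB


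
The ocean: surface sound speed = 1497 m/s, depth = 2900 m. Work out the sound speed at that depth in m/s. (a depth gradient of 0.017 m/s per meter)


c = 1497 + 0.017 * 2900 = 1546.3

1546.3 m/s


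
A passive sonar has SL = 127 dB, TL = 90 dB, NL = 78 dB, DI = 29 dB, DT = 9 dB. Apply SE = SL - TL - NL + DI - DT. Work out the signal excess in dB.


-21 dB


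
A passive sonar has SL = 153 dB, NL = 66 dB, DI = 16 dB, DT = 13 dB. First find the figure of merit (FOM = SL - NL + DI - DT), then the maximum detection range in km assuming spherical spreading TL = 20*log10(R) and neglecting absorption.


Step 1: FOM = SL - NL + DI - DT = 153 - 66 + 16 - 13 = 90 dB
Step 2: at max range FOM = TL = 20*log10(R), so R = 10^(90/20) = 31622.78 m = 31.62 km

31.62 km


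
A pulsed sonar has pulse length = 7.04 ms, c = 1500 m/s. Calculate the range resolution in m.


dR = c*tau/2 = 1500 * 7.04e-3 / 2 = 5.28

5.28 m


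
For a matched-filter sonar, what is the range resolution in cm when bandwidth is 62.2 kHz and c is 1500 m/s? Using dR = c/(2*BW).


dR = c/(2*BW) = 1500 / (2 * 62.2e3) = 0.0121 m = 1.21 cm

1.21 cm


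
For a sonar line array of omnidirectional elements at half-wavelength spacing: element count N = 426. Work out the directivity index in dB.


26.29 dB


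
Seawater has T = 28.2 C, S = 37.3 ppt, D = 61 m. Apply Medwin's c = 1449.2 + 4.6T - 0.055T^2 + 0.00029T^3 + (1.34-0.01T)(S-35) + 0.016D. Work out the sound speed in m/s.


1545.09 m/s


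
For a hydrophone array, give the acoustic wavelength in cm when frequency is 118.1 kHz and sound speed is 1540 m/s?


1.3 cm


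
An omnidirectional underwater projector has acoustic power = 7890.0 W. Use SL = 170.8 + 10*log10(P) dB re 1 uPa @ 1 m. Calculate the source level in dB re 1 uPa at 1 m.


SL = 170.8 + 10*log10(7890.0) = 170.8 + 38.97 = 209.77

209.77 dB


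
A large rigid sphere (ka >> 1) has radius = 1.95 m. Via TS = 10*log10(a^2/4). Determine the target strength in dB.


TS = 10*log10(1.95^2 / 4) = 10*log10(0.950625) = -0.22

-0.22 dB


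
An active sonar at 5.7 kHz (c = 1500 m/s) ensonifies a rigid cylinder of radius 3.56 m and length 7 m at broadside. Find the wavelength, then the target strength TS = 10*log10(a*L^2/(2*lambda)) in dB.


Step 1: lambda = c/f = 1500/5700 = 0.26316 m
Step 2: TS = 10*log10(a*L^2/(2*lambda)) = 10*log10(3.56*7^2/(2*0.26316)) = 25.2

25.2 dB


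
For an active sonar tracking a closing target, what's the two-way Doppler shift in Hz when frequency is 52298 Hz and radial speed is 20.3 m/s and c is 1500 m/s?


1415.53 Hz


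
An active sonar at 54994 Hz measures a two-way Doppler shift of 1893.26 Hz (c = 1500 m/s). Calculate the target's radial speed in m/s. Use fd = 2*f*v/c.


From fd = 2*f*v/c, v = c*fd/(2*f) = 1500 * 1893.26 / (2*54994) = 25.82

25.82 m/s


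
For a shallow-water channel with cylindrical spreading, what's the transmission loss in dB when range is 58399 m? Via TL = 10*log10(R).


TL = 10*log10(58399) = 47.66

47.66 dB


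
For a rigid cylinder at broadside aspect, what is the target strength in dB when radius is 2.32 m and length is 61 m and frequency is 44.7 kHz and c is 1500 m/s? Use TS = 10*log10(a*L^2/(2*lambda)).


51.09 dB


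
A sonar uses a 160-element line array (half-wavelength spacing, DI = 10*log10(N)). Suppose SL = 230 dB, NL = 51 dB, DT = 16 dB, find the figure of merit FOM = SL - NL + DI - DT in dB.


185.04 dB


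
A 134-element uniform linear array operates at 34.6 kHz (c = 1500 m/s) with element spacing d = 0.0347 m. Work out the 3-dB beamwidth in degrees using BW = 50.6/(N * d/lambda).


0.47 deg


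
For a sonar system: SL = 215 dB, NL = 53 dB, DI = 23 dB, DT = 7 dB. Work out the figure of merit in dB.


FOM = SL - NL + DI - DT = 215 - 53 + 23 - 7 = 178

178 dB


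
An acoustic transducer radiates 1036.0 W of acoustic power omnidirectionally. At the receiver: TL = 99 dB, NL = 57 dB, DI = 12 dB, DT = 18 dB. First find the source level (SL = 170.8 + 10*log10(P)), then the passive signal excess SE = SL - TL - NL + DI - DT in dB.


Step 1: SL = 170.8 + 10*log10(1036.0) = 200.95 dB
Step 2: SE = SL - TL - NL + DI - DT = 200.95 - 99 - 57 + 12 - 18 = 38.95

38.95 dB


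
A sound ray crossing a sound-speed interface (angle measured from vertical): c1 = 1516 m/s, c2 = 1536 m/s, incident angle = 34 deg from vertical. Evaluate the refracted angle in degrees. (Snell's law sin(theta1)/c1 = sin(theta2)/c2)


34.51 deg


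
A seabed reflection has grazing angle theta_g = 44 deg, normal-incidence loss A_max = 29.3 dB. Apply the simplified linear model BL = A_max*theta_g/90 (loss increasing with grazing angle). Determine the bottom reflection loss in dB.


BL = A_max * theta_g / 90 = 29.3 * 44 / 90 = 14.32

14.32 dB


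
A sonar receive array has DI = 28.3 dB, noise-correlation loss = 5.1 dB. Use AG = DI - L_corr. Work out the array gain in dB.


AG = DI - L_corr = 28.3 - 5.1 = 23.2

23.2 dB


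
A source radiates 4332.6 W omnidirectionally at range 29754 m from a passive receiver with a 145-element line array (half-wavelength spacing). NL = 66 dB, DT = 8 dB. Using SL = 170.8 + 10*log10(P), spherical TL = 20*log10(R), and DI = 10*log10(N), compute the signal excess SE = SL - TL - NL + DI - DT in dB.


Step 1: SL = 170.8 + 10*log10(4332.6) = 207.17 dB
Step 2: TL = 20*log10(29754) = 89.47 dB
Step 3: DI = 10*log10(145) = 21.61 dB
Step 4: SE = SL - TL - NL + DI - DT = 207.17 - 89.47 - 66 + 21.61 - 8 = 65.31

65.31 dB


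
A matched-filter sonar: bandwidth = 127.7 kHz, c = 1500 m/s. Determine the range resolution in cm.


dR = c/(2*BW) = 1500 / (2 * 127.7e3) = 0.0059 m = 0.59 cm

0.59 cm


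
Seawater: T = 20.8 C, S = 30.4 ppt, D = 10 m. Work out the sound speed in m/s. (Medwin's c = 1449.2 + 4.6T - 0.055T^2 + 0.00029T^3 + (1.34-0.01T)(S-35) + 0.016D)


c = 1449.2 + 4.6*20.8 - 0.055*20.8^2 + 0.00029*20.8^3 + (1.34 - 0.01*20.8)*(30.4 - 35) + 0.016*10 = 1518.65

1518.65 m/s


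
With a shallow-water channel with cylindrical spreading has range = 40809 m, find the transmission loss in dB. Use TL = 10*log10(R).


TL = 10*log10(40809) = 46.11

46.11 dB


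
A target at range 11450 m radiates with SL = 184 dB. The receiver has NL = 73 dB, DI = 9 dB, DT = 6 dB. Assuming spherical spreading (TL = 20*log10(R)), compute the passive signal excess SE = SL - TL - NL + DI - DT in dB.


32.82 dB


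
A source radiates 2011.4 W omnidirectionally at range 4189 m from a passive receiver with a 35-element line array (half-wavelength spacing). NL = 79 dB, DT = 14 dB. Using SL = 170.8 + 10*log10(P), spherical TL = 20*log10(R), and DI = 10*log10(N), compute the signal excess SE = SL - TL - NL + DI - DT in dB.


Step 1: SL = 170.8 + 10*log10(2011.4) = 203.83 dB
Step 2: TL = 20*log10(4189) = 72.44 dB
Step 3: DI = 10*log10(35) = 15.44 dB
Step 4: SE = SL - TL - NL + DI - DT = 203.83 - 72.44 - 79 + 15.44 - 14 = 53.83

53.83 dB


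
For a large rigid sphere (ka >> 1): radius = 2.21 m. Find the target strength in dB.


TS = 10*log10(2.21^2 / 4) = 10*log10(1.221025) = 0.87

0.87 dB


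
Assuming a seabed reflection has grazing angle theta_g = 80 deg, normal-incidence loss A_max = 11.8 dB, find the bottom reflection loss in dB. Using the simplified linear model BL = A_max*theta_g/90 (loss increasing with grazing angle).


BL = A_max * theta_g / 90 = 11.8 * 80 / 90 = 10.49

10.49 dB


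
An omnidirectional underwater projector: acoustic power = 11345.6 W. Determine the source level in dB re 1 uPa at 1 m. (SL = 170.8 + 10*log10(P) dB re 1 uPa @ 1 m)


211.35 dB


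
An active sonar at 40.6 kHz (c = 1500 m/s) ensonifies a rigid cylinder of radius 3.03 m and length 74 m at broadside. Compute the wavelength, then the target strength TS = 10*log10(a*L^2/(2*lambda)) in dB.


Step 1: lambda = c/f = 1500/40600 = 0.03695 m
Step 2: TS = 10*log10(a*L^2/(2*lambda)) = 10*log10(3.03*74^2/(2*0.03695)) = 53.51

53.51 dB


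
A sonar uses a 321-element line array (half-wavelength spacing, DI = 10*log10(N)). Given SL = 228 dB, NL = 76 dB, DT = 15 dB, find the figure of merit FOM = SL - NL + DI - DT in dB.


Step 1: DI = 10*log10(321) = 25.07 dB
Step 2: FOM = SL - NL + DI - DT = 228 - 76 + 25.07 - 15 = 162.07

162.07 dB


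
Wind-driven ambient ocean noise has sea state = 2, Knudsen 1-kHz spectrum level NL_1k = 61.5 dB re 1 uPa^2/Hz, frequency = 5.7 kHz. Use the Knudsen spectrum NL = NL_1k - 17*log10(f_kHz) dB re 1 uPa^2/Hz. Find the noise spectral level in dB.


48.65 dB


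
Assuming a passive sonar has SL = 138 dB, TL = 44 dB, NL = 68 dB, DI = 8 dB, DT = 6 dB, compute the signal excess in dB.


SE = SL - TL - NL + DI - DT = 138 - 44 - 68 + 8 - 6 = 28

28 dB


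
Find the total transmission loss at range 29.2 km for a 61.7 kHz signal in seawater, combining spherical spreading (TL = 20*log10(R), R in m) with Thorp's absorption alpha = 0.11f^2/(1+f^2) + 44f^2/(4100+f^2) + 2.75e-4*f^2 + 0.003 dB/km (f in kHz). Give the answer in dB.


741.76 dB


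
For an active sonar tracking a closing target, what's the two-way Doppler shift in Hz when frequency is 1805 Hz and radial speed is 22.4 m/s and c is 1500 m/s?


fd = 2*f*v/c = 2 * 1805 * 22.4 / 1500 = 53.91

53.91 Hz


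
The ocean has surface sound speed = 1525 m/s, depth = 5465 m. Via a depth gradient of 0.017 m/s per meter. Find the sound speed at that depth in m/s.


1617.905 m/s


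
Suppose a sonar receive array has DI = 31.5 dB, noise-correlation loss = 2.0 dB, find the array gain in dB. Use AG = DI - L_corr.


AG = DI - L_corr = 31.5 - 2.0 = 29.5

29.5 dB


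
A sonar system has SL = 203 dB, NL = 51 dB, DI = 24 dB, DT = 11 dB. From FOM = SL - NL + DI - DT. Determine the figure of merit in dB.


FOM = SL - NL + DI - DT = 203 - 51 + 24 - 11 = 165

165 dB


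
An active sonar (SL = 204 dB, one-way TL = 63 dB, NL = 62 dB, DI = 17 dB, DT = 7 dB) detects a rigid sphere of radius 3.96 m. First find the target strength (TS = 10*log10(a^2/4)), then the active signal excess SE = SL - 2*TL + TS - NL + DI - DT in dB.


Step 1: TS = 10*log10(3.96^2/4) = 5.93 dB
Step 2: SE = SL - 2*TL + TS - NL + DI - DT = 204 - 2*63 + (5.93) - 62 + 17 - 7 = 31.93

31.93 dB


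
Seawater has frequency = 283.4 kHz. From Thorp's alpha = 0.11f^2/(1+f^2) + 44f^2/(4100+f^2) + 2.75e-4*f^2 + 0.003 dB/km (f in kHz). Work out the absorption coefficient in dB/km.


f^2 = 80315.56
alpha = 0.11*80315.56/(1+80315.56) + 44*80315.56/(4100+80315.56) + 2.75e-4*80315.56 + 0.003 = 64.063

64.063 dB/km


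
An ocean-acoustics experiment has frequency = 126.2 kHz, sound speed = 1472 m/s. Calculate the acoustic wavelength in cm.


lambda = c/f = 1472 / 126200 = 0.0117 m = 1.17 cm

1.17 cm


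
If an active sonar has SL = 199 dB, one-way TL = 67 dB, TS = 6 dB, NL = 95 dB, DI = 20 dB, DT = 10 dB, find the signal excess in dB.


SE = SL - 2*TL + TS - NL + DI - DT = 199 - 2*67 + (6) - 95 + 20 - 10 = -14

-14 dB


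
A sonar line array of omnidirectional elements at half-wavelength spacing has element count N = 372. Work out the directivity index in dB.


DI = 10*log10(372) = 25.71

25.71 dB


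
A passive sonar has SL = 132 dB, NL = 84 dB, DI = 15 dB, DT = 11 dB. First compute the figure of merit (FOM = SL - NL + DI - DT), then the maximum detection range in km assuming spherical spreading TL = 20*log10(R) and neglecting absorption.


Step 1: FOM = SL - NL + DI - DT = 132 - 84 + 15 - 11 = 52 dB
Step 2: at max range FOM = TL = 20*log10(R), so R = 10^(52/20) = 398.11 m = 0.4 km

0.4 km


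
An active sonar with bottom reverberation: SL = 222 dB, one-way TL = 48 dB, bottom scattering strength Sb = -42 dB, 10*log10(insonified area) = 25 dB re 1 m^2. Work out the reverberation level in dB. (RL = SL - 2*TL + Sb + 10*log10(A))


109 dB


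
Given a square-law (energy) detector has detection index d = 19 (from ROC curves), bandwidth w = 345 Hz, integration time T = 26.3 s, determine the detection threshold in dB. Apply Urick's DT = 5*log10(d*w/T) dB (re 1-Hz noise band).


DT = 5*log10(d*w/T) = 5*log10(19 * 345 / 26.3) = 5*log10(249.24) = 11.98

11.98 dB


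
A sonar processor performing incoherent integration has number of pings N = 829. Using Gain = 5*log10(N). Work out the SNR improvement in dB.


Gain = 5*log10(829) = 14.59

14.59 dB


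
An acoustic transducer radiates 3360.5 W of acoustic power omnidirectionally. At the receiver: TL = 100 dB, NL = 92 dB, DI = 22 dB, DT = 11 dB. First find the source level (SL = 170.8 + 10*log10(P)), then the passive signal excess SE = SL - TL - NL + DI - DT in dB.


Step 1: SL = 170.8 + 10*log10(3360.5) = 206.06 dB
Step 2: SE = SL - TL - NL + DI - DT = 206.06 - 100 - 92 + 22 - 11 = 25.06

25.06 dB


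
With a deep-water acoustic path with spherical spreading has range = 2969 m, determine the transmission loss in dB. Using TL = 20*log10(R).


69.45 dB


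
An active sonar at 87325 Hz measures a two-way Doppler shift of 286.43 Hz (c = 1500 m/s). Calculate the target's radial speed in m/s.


From fd = 2*f*v/c, v = c*fd/(2*f) = 1500 * 286.43 / (2*87325) = 2.46

2.46 m/s


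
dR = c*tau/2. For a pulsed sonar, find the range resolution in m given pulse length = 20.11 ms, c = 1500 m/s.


15.0825 m


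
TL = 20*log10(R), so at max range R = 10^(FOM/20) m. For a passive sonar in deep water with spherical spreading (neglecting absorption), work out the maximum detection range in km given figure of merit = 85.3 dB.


18.41 km


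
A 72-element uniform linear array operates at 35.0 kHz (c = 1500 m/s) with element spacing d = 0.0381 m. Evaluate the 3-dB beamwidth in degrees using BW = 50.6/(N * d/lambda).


Step 1: lambda = 1500/35000 = 0.04286 m
Step 2: d/lambda = 0.0381/0.04286 = 0.8889
Step 3: BW = 50.6/(N * d/lambda) = 50.6/(72 * 0.8889) = 0.79

0.79 deg


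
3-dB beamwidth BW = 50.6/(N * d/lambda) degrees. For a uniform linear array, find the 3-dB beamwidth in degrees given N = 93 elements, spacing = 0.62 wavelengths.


BW = 50.6 / (93 * 0.62) = 50.6 / 57.66 = 0.88

0.88 deg


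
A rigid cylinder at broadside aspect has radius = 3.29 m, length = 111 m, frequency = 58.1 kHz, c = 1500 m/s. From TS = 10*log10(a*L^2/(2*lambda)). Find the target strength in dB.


58.95 dB


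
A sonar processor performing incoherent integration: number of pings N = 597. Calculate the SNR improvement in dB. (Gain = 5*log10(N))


Gain = 5*log10(597) = 13.88

13.88 dB


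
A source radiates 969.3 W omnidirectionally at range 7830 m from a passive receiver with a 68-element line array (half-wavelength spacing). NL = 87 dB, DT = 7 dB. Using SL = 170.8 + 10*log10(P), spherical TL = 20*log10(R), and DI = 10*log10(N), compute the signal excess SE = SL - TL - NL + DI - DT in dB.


Step 1: SL = 170.8 + 10*log10(969.3) = 200.66 dB
Step 2: TL = 20*log10(7830) = 77.88 dB
Step 3: DI = 10*log10(68) = 18.33 dB
Step 4: SE = SL - TL - NL + DI - DT = 200.66 - 77.88 - 87 + 18.33 - 7 = 47.11

47.11 dB


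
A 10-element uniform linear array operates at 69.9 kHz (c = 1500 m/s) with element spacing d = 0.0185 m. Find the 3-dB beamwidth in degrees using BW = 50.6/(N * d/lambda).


Step 1: lambda = 1500/69900 = 0.02146 m
Step 2: d/lambda = 0.0185/0.02146 = 0.8621
Step 3: BW = 50.6/(N * d/lambda) = 50.6/(10 * 0.8621) = 5.87

5.87 deg


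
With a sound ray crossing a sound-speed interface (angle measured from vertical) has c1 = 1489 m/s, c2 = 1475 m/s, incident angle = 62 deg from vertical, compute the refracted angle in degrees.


sin(theta2) = (c2/c1)*sin(theta1) = (1475/1489)*sin(62 deg) = 0.87465
theta2 = arcsin(0.87465) = 61.0

61.0 deg


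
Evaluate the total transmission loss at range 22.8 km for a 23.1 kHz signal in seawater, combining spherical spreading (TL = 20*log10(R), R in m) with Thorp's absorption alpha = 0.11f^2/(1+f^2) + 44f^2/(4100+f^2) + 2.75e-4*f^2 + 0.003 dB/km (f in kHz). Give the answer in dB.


208.61 dB


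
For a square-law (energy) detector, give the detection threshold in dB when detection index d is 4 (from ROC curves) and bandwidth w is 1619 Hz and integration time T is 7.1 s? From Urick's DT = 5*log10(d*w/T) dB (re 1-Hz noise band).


14.8 dB


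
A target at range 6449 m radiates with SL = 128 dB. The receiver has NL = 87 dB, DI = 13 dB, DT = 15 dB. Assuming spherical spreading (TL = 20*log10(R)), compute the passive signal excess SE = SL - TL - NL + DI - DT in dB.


-37.19 dB
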